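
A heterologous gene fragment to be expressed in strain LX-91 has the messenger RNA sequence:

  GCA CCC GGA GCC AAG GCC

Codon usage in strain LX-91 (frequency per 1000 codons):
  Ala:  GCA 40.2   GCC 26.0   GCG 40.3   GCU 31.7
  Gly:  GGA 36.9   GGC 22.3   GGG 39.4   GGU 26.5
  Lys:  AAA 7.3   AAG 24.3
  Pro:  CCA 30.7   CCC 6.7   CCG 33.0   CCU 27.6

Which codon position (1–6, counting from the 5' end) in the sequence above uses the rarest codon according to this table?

2

Codon 1 GCA (Ala): 40.2 per 1000.
Codon 2 CCC (Pro): 6.7 per 1000.
Codon 3 GGA (Gly): 36.9 per 1000.
Codon 4 GCC (Ala): 26.0 per 1000.
Codon 5 AAG (Lys): 24.3 per 1000.
Codon 6 GCC (Ala): 26.0 per 1000.
Lowest frequency is 6.7 at codon 2.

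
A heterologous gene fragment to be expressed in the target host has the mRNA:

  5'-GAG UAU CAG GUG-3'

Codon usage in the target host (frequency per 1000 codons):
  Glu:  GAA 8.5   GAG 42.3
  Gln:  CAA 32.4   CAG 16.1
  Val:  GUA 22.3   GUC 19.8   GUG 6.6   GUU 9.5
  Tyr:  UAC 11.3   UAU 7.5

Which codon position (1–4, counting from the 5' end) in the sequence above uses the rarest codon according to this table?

4

Codon 1 GAG (Glu): 42.3 per 1000.
Codon 2 UAU (Tyr): 7.5 per 1000.
Codon 3 CAG (Gln): 16.1 per 1000.
Codon 4 GUG (Val): 6.6 per 1000.
Lowest frequency is 6.6 at codon 4.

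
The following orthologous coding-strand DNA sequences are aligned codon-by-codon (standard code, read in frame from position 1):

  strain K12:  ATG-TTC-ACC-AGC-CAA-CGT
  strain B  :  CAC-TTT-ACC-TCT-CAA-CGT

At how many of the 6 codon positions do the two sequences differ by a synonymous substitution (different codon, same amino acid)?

Codon 1: ATG Met / CAC His — nonsynonymous.
Codon 2: TTC Phe / TTT Phe — synonymous.
Codon 3: ACC Thr / ACC Thr — identical.
Codon 4: AGC Ser / TCT Ser — synonymous.
Codon 5: CAA Gln / CAA Gln — identical.
Codon 6: CGT Arg / CGT Arg — identical.
Synonymous differences: 2.

2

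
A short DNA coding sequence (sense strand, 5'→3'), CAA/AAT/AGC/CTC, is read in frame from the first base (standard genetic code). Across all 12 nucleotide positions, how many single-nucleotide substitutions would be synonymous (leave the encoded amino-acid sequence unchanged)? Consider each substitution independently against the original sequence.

6

Codon 1 (CAA, Gln): 1 synonymous substitution.
Codon 2 (AAT, Asn): 1 synonymous substitution.
Codon 3 (AGC, Ser): 1 synonymous substitution.
Codon 4 (CTC, Leu): 3 synonymous substitutions.
Total: 1 + 1 + 1 + 3 = 6.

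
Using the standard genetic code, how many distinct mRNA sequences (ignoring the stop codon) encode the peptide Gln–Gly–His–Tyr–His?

Gln: 2 codons.
Gly: 4 codons.
His: 2 codons.
Tyr: 2 codons.
His: 2 codons.
2 × 4 × 2 × 2 × 2 = 64.

64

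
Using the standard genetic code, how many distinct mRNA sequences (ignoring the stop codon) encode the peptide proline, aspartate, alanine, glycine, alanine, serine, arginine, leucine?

Pro: 4 codons.
Asp: 2 codons.
Ala: 4 codons.
Gly: 4 codons.
Ala: 4 codons.
Ser: 6 codons.
Arg: 6 codons.
Leu: 6 codons.
4 × 2 × 4 × 4 × 4 × 6 × 6 × 6 = 110592.

110592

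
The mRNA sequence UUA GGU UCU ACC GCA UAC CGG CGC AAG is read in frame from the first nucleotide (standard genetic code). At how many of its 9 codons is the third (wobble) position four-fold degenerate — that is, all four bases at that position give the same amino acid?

6

Codon 1 UUA (Leu): third position 2-fold.
Codon 2 GGU (Gly): third position 4-fold.
Codon 3 UCU (Ser): third position 4-fold.
Codon 4 ACC (Thr): third position 4-fold.
Codon 5 GCA (Ala): third position 4-fold.
Codon 6 UAC (Tyr): third position 2-fold.
Codon 7 CGG (Arg): third position 4-fold.
Codon 8 CGC (Arg): third position 4-fold.
Codon 9 AAG (Lys): third position 2-fold.
Four-fold degenerate third positions: 6.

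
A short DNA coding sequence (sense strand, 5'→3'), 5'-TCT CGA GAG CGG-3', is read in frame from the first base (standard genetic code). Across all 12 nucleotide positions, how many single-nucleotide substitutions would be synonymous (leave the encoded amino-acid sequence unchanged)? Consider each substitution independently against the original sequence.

12

Codon 1 (TCT, Ser): 3 synonymous substitutions.
Codon 2 (CGA, Arg): 4 synonymous substitutions.
Codon 3 (GAG, Glu): 1 synonymous substitution.
Codon 4 (CGG, Arg): 4 synonymous substitutions.
Total: 3 + 4 + 1 + 4 = 12.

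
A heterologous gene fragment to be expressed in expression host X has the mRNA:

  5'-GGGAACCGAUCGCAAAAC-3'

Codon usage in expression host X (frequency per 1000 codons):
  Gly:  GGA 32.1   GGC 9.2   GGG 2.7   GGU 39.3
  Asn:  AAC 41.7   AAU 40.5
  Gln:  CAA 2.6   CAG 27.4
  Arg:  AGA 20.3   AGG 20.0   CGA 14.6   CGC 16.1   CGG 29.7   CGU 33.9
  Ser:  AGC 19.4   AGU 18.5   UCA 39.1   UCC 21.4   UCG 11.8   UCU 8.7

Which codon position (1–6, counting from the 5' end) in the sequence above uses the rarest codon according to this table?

5

Codon 1 GGG (Gly): 2.7 per 1000.
Codon 2 AAC (Asn): 41.7 per 1000.
Codon 3 CGA (Arg): 14.6 per 1000.
Codon 4 UCG (Ser): 11.8 per 1000.
Codon 5 CAA (Gln): 2.6 per 1000.
Codon 6 AAC (Asn): 41.7 per 1000.
Lowest frequency is 2.6 at codon 5.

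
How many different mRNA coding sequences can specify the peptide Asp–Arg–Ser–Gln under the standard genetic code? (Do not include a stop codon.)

144

Asp: 2 codons.
Arg: 6 codons.
Ser: 6 codons.
Gln: 2 codons.
2 × 6 × 6 × 2 = 144.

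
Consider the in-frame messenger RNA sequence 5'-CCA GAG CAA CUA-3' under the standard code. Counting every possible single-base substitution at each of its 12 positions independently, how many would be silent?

Codon 1 (CCA, Pro): 3 synonymous substitutions.
Codon 2 (GAG, Glu): 1 synonymous substitution.
Codon 3 (CAA, Gln): 1 synonymous substitution.
Codon 4 (CUA, Leu): 4 synonymous substitutions.
Total: 3 + 1 + 1 + 4 = 9.

9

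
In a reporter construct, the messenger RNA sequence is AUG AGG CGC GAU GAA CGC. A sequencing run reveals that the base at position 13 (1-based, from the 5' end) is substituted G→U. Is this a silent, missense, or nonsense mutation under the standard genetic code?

nonsense

Position 13 falls in codon 5: GAA → Glu.
After the substitution the codon is UAA → Stop.
The new codon is a stop codon, so this is a nonsense mutation.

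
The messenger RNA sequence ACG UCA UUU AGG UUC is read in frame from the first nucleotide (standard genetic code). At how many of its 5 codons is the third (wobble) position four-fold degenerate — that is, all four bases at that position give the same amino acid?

2

Codon 1 ACG (Thr): third position 4-fold.
Codon 2 UCA (Ser): third position 4-fold.
Codon 3 UUU (Phe): third position 2-fold.
Codon 4 AGG (Arg): third position 2-fold.
Codon 5 UUC (Phe): third position 2-fold.
Four-fold degenerate third positions: 2.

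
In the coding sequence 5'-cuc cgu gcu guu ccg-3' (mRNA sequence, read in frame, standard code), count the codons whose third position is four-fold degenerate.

Codon 1 CUC (Leu): third position 4-fold.
Codon 2 CGU (Arg): third position 4-fold.
Codon 3 GCU (Ala): third position 4-fold.
Codon 4 GUU (Val): third position 4-fold.
Codon 5 CCG (Pro): third position 4-fold.
Four-fold degenerate third positions: 5.

5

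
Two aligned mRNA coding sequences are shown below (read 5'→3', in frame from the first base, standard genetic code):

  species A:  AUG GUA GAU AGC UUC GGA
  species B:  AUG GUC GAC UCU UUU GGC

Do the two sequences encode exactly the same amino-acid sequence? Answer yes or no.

Codon 1: AUG Met / AUG Met — identical.
Codon 2: GUA Val / GUC Val — synonymous.
Codon 3: GAU Asp / GAC Asp — synonymous.
Codon 4: AGC Ser / UCU Ser — synonymous.
Codon 5: UUC Phe / UUU Phe — synonymous.
Codon 6: GGA Gly / GGC Gly — synonymous.
Nonsynonymous differences: 0 → same protein.

yes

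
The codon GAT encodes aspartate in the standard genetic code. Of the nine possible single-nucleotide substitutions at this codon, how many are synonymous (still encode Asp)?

1

Position 1: none → 0 synonymous.
Position 2: none → 0 synonymous.
Position 3: GAC → 1 synonymous.
Total: 0 + 0 + 1 = 1.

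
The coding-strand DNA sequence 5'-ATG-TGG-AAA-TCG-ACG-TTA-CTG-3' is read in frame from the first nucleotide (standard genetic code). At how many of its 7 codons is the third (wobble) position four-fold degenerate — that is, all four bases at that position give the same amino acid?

3

Codon 1 ATG (Met): third position 1-fold.
Codon 2 TGG (Trp): third position 1-fold.
Codon 3 AAA (Lys): third position 2-fold.
Codon 4 TCG (Ser): third position 4-fold.
Codon 5 ACG (Thr): third position 4-fold.
Codon 6 TTA (Leu): third position 2-fold.
Codon 7 CTG (Leu): third position 4-fold.
Four-fold degenerate third positions: 3.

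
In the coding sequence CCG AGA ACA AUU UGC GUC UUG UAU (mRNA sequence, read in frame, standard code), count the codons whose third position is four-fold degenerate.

Codon 1 CCG (Pro): third position 4-fold.
Codon 2 AGA (Arg): third position 2-fold.
Codon 3 ACA (Thr): third position 4-fold.
Codon 4 AUU (Ile): third position 3-fold.
Codon 5 UGC (Cys): third position 2-fold.
Codon 6 GUC (Val): third position 4-fold.
Codon 7 UUG (Leu): third position 2-fold.
Codon 8 UAU (Tyr): third position 2-fold.
Four-fold degenerate third positions: 3.

3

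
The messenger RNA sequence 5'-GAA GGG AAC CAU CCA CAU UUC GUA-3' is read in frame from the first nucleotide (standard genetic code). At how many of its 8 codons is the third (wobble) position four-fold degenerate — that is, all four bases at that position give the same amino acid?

Codon 1 GAA (Glu): third position 2-fold.
Codon 2 GGG (Gly): third position 4-fold.
Codon 3 AAC (Asn): third position 2-fold.
Codon 4 CAU (His): third position 2-fold.
Codon 5 CCA (Pro): third position 4-fold.
Codon 6 CAU (His): third position 2-fold.
Codon 7 UUC (Phe): third position 2-fold.
Codon 8 GUA (Val): third position 4-fold.
Four-fold degenerate third positions: 3.

3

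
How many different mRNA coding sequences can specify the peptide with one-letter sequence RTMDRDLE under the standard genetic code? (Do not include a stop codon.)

Arg: 6 codons.
Thr: 4 codons.
Met: 1 codon.
Asp: 2 codons.
Arg: 6 codons.
Asp: 2 codons.
Leu: 6 codons.
Glu: 2 codons.
6 × 4 × 1 × 2 × 6 × 2 × 6 × 2 = 6912.

6912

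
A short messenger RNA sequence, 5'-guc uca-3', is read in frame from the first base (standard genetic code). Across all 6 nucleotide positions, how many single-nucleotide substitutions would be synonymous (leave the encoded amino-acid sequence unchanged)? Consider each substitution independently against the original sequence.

6

Codon 1 (GUC, Val): 3 synonymous substitutions.
Codon 2 (UCA, Ser): 3 synonymous substitutions.
Total: 3 + 3 = 6.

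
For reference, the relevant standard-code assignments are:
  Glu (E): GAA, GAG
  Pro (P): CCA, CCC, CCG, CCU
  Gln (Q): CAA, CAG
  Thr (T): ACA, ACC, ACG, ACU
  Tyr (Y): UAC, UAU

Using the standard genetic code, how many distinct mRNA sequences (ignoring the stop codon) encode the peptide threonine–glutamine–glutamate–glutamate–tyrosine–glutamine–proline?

512

Thr: 4 codons.
Gln: 2 codons.
Glu: 2 codons.
Glu: 2 codons.
Tyr: 2 codons.
Gln: 2 codons.
Pro: 4 codons.
4 × 2 × 2 × 2 × 2 × 2 × 4 = 512.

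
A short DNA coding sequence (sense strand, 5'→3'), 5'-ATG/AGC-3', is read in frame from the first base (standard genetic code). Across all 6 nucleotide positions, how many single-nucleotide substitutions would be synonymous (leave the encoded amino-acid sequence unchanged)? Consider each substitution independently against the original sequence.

1

Codon 1 (ATG, Met): 0 synonymous substitutions.
Codon 2 (AGC, Ser): 1 synonymous substitution.
Total: 0 + 1 = 1.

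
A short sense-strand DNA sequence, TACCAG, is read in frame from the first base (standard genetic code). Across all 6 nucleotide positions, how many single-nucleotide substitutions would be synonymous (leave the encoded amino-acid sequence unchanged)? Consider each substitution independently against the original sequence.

Codon 1 (TAC, Tyr): 1 synonymous substitution.
Codon 2 (CAG, Gln): 1 synonymous substitution.
Total: 1 + 1 = 2.

2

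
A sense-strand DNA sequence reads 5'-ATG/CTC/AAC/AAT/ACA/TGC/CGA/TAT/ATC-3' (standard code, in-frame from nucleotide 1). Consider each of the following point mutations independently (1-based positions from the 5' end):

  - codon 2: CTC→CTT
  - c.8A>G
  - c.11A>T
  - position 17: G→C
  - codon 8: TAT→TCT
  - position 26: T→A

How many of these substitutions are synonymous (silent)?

Codon 2: CTC (Leu) → CTT (Leu) — synonymous.
Codon 3: AAC (Asn) → AGC (Ser) — missense.
Codon 4: AAT (Asn) → ATT (Ile) — missense.
Codon 6: TGC (Cys) → TCC (Ser) — missense.
Codon 8: TAT (Tyr) → TCT (Ser) — missense.
Codon 9: ATC (Ile) → AAC (Asn) — missense.
Synonymous: 1 of 6.

1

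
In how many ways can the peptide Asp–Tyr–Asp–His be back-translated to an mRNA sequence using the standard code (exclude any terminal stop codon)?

Asp: 2 codons.
Tyr: 2 codons.
Asp: 2 codons.
His: 2 codons.
2 × 2 × 2 × 2 = 16.

16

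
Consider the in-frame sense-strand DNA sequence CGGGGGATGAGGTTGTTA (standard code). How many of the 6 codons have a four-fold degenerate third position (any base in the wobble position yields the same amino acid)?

2

Codon 1 CGG (Arg): third position 4-fold.
Codon 2 GGG (Gly): third position 4-fold.
Codon 3 ATG (Met): third position 1-fold.
Codon 4 AGG (Arg): third position 2-fold.
Codon 5 TTG (Leu): third position 2-fold.
Codon 6 TTA (Leu): third position 2-fold.
Four-fold degenerate third positions: 2.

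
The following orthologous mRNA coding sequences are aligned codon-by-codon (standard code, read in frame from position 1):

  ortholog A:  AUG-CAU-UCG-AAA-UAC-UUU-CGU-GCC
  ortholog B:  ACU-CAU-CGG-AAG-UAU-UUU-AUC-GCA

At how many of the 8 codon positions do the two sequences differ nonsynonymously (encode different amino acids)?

3

Codon 1: AUG Met / ACU Thr — nonsynonymous.
Codon 2: CAU His / CAU His — identical.
Codon 3: UCG Ser / CGG Arg — nonsynonymous.
Codon 4: AAA Lys / AAG Lys — synonymous.
Codon 5: UAC Tyr / UAU Tyr — synonymous.
Codon 6: UUU Phe / UUU Phe — identical.
Codon 7: CGU Arg / AUC Ile — nonsynonymous.
Codon 8: GCC Ala / GCA Ala — synonymous.
Nonsynonymous differences: 3.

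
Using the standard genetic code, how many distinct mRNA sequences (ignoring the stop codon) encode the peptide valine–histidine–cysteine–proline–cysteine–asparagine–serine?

Val: 4 codons.
His: 2 codons.
Cys: 2 codons.
Pro: 4 codons.
Cys: 2 codons.
Asn: 2 codons.
Ser: 6 codons.
4 × 2 × 2 × 4 × 2 × 2 × 6 = 1536.

1536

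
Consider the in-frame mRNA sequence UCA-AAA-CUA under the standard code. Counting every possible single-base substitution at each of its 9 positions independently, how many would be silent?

Codon 1 (UCA, Ser): 3 synonymous substitutions.
Codon 2 (AAA, Lys): 1 synonymous substitution.
Codon 3 (CUA, Leu): 4 synonymous substitutions.
Total: 3 + 1 + 4 = 8.

8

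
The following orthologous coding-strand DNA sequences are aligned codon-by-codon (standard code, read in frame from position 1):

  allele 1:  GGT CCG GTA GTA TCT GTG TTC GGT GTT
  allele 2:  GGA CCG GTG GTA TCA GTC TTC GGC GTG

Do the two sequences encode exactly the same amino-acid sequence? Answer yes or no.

yes

Codon 1: GGT Gly / GGA Gly — synonymous.
Codon 2: CCG Pro / CCG Pro — identical.
Codon 3: GTA Val / GTG Val — synonymous.
Codon 4: GTA Val / GTA Val — identical.
Codon 5: TCT Ser / TCA Ser — synonymous.
Codon 6: GTG Val / GTC Val — synonymous.
Codon 7: TTC Phe / TTC Phe — identical.
Codon 8: GGT Gly / GGC Gly — synonymous.
Codon 9: GTT Val / GTG Val — synonymous.
Nonsynonymous differences: 0 → same protein.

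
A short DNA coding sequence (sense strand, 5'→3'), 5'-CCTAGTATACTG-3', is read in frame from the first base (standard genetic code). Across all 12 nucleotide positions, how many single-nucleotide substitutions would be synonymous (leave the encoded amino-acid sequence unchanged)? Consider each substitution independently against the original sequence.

10

Codon 1 (CCT, Pro): 3 synonymous substitutions.
Codon 2 (AGT, Ser): 1 synonymous substitution.
Codon 3 (ATA, Ile): 2 synonymous substitutions.
Codon 4 (CTG, Leu): 4 synonymous substitutions.
Total: 3 + 1 + 2 + 4 = 10.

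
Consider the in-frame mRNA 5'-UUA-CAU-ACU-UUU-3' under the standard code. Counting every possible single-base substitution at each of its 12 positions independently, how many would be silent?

Codon 1 (UUA, Leu): 2 synonymous substitutions.
Codon 2 (CAU, His): 1 synonymous substitution.
Codon 3 (ACU, Thr): 3 synonymous substitutions.
Codon 4 (UUU, Phe): 1 synonymous substitution.
Total: 2 + 1 + 3 + 1 = 7.

7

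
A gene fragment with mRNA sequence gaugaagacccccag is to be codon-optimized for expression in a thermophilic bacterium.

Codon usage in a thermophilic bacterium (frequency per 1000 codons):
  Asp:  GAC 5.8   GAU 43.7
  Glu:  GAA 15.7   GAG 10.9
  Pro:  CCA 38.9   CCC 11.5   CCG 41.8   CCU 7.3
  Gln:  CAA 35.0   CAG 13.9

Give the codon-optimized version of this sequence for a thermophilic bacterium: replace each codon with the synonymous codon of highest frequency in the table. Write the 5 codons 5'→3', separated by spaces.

GAU GAA GAU CCG CAA

Codon 1 (Asp): best is GAU at 43.7.
Codon 2 (Glu): best is GAA at 15.7.
Codon 3 (Asp): best is GAU at 43.7.
Codon 4 (Pro): best is CCG at 41.8.
Codon 5 (Gln): best is CAA at 35.0.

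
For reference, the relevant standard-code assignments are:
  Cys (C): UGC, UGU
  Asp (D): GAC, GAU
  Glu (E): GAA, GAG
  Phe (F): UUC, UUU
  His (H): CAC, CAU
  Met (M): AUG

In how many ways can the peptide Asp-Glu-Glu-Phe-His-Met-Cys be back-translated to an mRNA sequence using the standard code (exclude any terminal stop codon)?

Asp: 2 codons.
Glu: 2 codons.
Glu: 2 codons.
Phe: 2 codons.
His: 2 codons.
Met: 1 codon.
Cys: 2 codons.
2 × 2 × 2 × 2 × 2 × 1 × 2 = 64.

64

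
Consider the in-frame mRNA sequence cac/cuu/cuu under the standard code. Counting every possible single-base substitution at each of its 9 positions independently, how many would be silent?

7

Codon 1 (CAC, His): 1 synonymous substitution.
Codon 2 (CUU, Leu): 3 synonymous substitutions.
Codon 3 (CUU, Leu): 3 synonymous substitutions.
Total: 1 + 3 + 3 = 7.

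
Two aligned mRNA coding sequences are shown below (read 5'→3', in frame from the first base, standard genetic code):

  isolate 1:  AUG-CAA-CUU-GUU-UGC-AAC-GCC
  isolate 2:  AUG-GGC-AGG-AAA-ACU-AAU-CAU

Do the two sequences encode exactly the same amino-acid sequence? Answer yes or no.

Codon 1: AUG Met / AUG Met — identical.
Codon 2: CAA Gln / GGC Gly — nonsynonymous.
Codon 3: CUU Leu / AGG Arg — nonsynonymous.
Codon 4: GUU Val / AAA Lys — nonsynonymous.
Codon 5: UGC Cys / ACU Thr — nonsynonymous.
Codon 6: AAC Asn / AAU Asn — synonymous.
Codon 7: GCC Ala / CAU His — nonsynonymous.
Nonsynonymous differences: 5 → different protein.

no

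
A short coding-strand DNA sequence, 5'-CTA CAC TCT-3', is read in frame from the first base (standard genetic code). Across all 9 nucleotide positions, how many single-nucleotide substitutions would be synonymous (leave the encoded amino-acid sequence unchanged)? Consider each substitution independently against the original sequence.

Codon 1 (CTA, Leu): 4 synonymous substitutions.
Codon 2 (CAC, His): 1 synonymous substitution.
Codon 3 (TCT, Ser): 3 synonymous substitutions.
Total: 4 + 1 + 3 = 8.

8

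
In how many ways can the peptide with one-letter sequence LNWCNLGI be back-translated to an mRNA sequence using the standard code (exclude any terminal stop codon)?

3456

Leu: 6 codons.
Asn: 2 codons.
Trp: 1 codon.
Cys: 2 codons.
Asn: 2 codons.
Leu: 6 codons.
Gly: 4 codons.
Ile: 3 codons.
6 × 2 × 1 × 2 × 2 × 6 × 4 × 3 = 3456.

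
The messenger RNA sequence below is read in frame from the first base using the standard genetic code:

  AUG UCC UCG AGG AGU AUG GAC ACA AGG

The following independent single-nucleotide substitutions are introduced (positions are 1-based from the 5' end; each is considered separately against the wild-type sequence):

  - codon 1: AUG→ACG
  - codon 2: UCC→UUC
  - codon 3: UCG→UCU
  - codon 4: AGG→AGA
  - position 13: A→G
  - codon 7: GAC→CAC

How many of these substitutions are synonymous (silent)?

2

Codon 1: AUG (Met) → ACG (Thr) — missense.
Codon 2: UCC (Ser) → UUC (Phe) — missense.
Codon 3: UCG (Ser) → UCU (Ser) — synonymous.
Codon 4: AGG (Arg) → AGA (Arg) — synonymous.
Codon 5: AGU (Ser) → GGU (Gly) — missense.
Codon 7: GAC (Asp) → CAC (His) — missense.
Synonymous: 2 of 6.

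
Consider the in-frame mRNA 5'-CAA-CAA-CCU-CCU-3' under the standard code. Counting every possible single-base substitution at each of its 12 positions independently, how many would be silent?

8

Codon 1 (CAA, Gln): 1 synonymous substitution.
Codon 2 (CAA, Gln): 1 synonymous substitution.
Codon 3 (CCU, Pro): 3 synonymous substitutions.
Codon 4 (CCU, Pro): 3 synonymous substitutions.
Total: 1 + 1 + 3 + 3 = 8.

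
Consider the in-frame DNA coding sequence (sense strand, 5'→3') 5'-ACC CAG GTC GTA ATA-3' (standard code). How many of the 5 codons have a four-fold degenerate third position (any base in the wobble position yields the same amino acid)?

3

Codon 1 ACC (Thr): third position 4-fold.
Codon 2 CAG (Gln): third position 2-fold.
Codon 3 GTC (Val): third position 4-fold.
Codon 4 GTA (Val): third position 4-fold.
Codon 5 ATA (Ile): third position 3-fold.
Four-fold degenerate third positions: 3.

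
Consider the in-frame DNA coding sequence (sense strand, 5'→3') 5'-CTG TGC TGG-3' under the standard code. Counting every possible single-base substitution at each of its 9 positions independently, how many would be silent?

Codon 1 (CTG, Leu): 4 synonymous substitutions.
Codon 2 (TGC, Cys): 1 synonymous substitution.
Codon 3 (TGG, Trp): 0 synonymous substitutions.
Total: 4 + 1 + 0 = 5.

5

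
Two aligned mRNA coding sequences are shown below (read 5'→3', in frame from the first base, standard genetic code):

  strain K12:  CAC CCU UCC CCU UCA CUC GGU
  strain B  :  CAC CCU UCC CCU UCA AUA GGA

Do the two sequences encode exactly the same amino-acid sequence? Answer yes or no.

Codon 1: CAC His / CAC His — identical.
Codon 2: CCU Pro / CCU Pro — identical.
Codon 3: UCC Ser / UCC Ser — identical.
Codon 4: CCU Pro / CCU Pro — identical.
Codon 5: UCA Ser / UCA Ser — identical.
Codon 6: CUC Leu / AUA Ile — nonsynonymous.
Codon 7: GGU Gly / GGA Gly — synonymous.
Nonsynonymous differences: 1 → different protein.

no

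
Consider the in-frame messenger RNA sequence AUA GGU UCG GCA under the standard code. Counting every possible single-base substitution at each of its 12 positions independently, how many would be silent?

Codon 1 (AUA, Ile): 2 synonymous substitutions.
Codon 2 (GGU, Gly): 3 synonymous substitutions.
Codon 3 (UCG, Ser): 3 synonymous substitutions.
Codon 4 (GCA, Ala): 3 synonymous substitutions.
Total: 2 + 3 + 3 + 3 = 11.

11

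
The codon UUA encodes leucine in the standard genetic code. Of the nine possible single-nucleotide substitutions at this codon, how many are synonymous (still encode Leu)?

Position 1: CUA → 1 synonymous.
Position 2: none → 0 synonymous.
Position 3: UUG → 1 synonymous.
Total: 1 + 0 + 1 = 2.

2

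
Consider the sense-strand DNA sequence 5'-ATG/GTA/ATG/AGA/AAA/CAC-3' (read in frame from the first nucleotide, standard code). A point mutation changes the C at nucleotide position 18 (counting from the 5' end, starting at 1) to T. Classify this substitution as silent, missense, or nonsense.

silent

Position 18 falls in codon 6: CAC → His.
After the substitution the codon is CAT → His.
Both encode His, so the change is synonymous.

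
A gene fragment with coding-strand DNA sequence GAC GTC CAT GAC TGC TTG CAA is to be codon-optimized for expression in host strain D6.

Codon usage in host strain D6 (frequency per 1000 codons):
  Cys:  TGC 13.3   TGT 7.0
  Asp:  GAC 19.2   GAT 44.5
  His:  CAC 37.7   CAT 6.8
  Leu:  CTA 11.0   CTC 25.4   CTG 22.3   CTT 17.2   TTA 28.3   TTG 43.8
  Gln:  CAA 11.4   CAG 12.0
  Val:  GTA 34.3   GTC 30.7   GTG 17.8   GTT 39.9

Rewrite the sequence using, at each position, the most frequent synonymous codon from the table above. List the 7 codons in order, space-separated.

Codon 1 (Asp): best is GAT at 44.5.
Codon 2 (Val): best is GTT at 39.9.
Codon 3 (His): best is CAC at 37.7.
Codon 4 (Asp): best is GAT at 44.5.
Codon 5 (Cys): best is TGC at 13.3.
Codon 6 (Leu): best is TTG at 43.8.
Codon 7 (Gln): best is CAG at 12.0.

GAT GTT CAC GAT TGC TTG CAG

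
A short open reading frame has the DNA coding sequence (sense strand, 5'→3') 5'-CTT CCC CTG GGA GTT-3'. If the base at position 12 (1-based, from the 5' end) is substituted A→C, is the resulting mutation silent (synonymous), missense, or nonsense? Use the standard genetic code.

Position 12 falls in codon 4: GGA → Gly.
After the substitution the codon is GGC → Gly.
Both encode Gly, so the change is synonymous.

silent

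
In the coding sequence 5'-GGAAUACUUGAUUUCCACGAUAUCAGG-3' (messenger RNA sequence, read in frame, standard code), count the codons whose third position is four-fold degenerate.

Codon 1 GGA (Gly): third position 4-fold.
Codon 2 AUA (Ile): third position 3-fold.
Codon 3 CUU (Leu): third position 4-fold.
Codon 4 GAU (Asp): third position 2-fold.
Codon 5 UUC (Phe): third position 2-fold.
Codon 6 CAC (His): third position 2-fold.
Codon 7 GAU (Asp): third position 2-fold.
Codon 8 AUC (Ile): third position 3-fold.
Codon 9 AGG (Arg): third position 2-fold.
Four-fold degenerate third positions: 2.

2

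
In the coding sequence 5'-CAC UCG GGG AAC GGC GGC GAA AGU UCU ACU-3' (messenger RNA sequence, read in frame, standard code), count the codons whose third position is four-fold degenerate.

Codon 1 CAC (His): third position 2-fold.
Codon 2 UCG (Ser): third position 4-fold.
Codon 3 GGG (Gly): third position 4-fold.
Codon 4 AAC (Asn): third position 2-fold.
Codon 5 GGC (Gly): third position 4-fold.
Codon 6 GGC (Gly): third position 4-fold.
Codon 7 GAA (Glu): third position 2-fold.
Codon 8 AGU (Ser): third position 2-fold.
Codon 9 UCU (Ser): third position 4-fold.
Codon 10 ACU (Thr): third position 4-fold.
Four-fold degenerate third positions: 6.

6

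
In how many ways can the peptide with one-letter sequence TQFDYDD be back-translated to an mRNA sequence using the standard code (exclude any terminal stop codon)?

Thr: 4 codons.
Gln: 2 codons.
Phe: 2 codons.
Asp: 2 codons.
Tyr: 2 codons.
Asp: 2 codons.
Asp: 2 codons.
4 × 2 × 2 × 2 × 2 × 2 × 2 = 256.

256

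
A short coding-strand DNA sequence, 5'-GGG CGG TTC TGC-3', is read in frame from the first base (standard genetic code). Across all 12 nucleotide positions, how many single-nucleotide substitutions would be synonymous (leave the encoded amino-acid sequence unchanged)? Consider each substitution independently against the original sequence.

Codon 1 (GGG, Gly): 3 synonymous substitutions.
Codon 2 (CGG, Arg): 4 synonymous substitutions.
Codon 3 (TTC, Phe): 1 synonymous substitution.
Codon 4 (TGC, Cys): 1 synonymous substitution.
Total: 3 + 4 + 1 + 1 = 9.

9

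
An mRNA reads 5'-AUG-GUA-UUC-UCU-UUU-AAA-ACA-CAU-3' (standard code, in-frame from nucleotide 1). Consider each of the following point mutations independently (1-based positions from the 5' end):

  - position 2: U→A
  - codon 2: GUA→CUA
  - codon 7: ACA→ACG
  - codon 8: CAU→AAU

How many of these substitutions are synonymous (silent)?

1

Codon 1: AUG (Met) → AAG (Lys) — missense.
Codon 2: GUA (Val) → CUA (Leu) — missense.
Codon 7: ACA (Thr) → ACG (Thr) — synonymous.
Codon 8: CAU (His) → AAU (Asn) — missense.
Synonymous: 1 of 4.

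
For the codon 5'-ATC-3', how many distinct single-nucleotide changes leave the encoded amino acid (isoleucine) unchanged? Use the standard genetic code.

2

Position 1: none → 0 synonymous.
Position 2: none → 0 synonymous.
Position 3: ATT, ATA → 2 synonymous.
Total: 0 + 0 + 2 = 2.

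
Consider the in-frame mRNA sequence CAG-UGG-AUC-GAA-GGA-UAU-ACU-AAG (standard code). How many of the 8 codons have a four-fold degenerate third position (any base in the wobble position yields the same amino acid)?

Codon 1 CAG (Gln): third position 2-fold.
Codon 2 UGG (Trp): third position 1-fold.
Codon 3 AUC (Ile): third position 3-fold.
Codon 4 GAA (Glu): third position 2-fold.
Codon 5 GGA (Gly): third position 4-fold.
Codon 6 UAU (Tyr): third position 2-fold.
Codon 7 ACU (Thr): third position 4-fold.
Codon 8 AAG (Lys): third position 2-fold.
Four-fold degenerate third positions: 2.

2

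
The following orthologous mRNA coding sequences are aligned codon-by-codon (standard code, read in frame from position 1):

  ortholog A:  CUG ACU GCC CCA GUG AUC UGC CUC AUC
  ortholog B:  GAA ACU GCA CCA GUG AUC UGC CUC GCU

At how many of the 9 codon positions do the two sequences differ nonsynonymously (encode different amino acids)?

2

Codon 1: CUG Leu / GAA Glu — nonsynonymous.
Codon 2: ACU Thr / ACU Thr — identical.
Codon 3: GCC Ala / GCA Ala — synonymous.
Codon 4: CCA Pro / CCA Pro — identical.
Codon 5: GUG Val / GUG Val — identical.
Codon 6: AUC Ile / AUC Ile — identical.
Codon 7: UGC Cys / UGC Cys — identical.
Codon 8: CUC Leu / CUC Leu — identical.
Codon 9: AUC Ile / GCU Ala — nonsynonymous.
Nonsynonymous differences: 2.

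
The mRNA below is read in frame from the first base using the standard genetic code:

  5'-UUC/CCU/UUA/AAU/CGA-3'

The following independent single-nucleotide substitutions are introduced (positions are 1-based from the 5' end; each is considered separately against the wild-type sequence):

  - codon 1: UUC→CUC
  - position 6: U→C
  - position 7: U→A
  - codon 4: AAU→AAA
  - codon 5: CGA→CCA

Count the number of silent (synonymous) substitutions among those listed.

1

Codon 1: UUC (Phe) → CUC (Leu) — missense.
Codon 2: CCU (Pro) → CCC (Pro) — synonymous.
Codon 3: UUA (Leu) → AUA (Ile) — missense.
Codon 4: AAU (Asn) → AAA (Lys) — missense.
Codon 5: CGA (Arg) → CCA (Pro) — missense.
Synonymous: 1 of 5.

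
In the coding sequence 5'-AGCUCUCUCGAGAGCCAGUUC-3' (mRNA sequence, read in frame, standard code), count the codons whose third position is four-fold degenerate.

2

Codon 1 AGC (Ser): third position 2-fold.
Codon 2 UCU (Ser): third position 4-fold.
Codon 3 CUC (Leu): third position 4-fold.
Codon 4 GAG (Glu): third position 2-fold.
Codon 5 AGC (Ser): third position 2-fold.
Codon 6 CAG (Gln): third position 2-fold.
Codon 7 UUC (Phe): third position 2-fold.
Four-fold degenerate third positions: 2.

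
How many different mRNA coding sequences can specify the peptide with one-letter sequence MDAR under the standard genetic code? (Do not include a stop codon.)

Met: 1 codon.
Asp: 2 codons.
Ala: 4 codons.
Arg: 6 codons.
1 × 2 × 4 × 6 = 48.

48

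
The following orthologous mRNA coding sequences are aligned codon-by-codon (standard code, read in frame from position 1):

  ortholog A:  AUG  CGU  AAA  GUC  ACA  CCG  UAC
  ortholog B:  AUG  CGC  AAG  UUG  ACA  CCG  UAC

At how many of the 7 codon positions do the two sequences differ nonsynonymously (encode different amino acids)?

Codon 1: AUG Met / AUG Met — identical.
Codon 2: CGU Arg / CGC Arg — synonymous.
Codon 3: AAA Lys / AAG Lys — synonymous.
Codon 4: GUC Val / UUG Leu — nonsynonymous.
Codon 5: ACA Thr / ACA Thr — identical.
Codon 6: CCG Pro / CCG Pro — identical.
Codon 7: UAC Tyr / UAC Tyr — identical.
Nonsynonymous differences: 1.

1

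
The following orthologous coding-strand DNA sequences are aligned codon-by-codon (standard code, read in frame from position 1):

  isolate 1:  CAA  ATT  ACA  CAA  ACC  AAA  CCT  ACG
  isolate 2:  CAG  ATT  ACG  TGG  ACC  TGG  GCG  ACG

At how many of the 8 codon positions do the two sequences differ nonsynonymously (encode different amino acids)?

3

Codon 1: CAA Gln / CAG Gln — synonymous.
Codon 2: ATT Ile / ATT Ile — identical.
Codon 3: ACA Thr / ACG Thr — synonymous.
Codon 4: CAA Gln / TGG Trp — nonsynonymous.
Codon 5: ACC Thr / ACC Thr — identical.
Codon 6: AAA Lys / TGG Trp — nonsynonymous.
Codon 7: CCT Pro / GCG Ala — nonsynonymous.
Codon 8: ACG Thr / ACG Thr — identical.
Nonsynonymous differences: 3.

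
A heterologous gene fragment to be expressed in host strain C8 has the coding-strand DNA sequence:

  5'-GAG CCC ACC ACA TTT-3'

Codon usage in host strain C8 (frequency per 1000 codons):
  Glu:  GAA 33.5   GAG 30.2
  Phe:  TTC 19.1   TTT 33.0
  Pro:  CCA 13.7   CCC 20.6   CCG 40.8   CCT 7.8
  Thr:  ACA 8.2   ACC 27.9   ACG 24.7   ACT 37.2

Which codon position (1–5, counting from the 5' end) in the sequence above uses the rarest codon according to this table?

4

Codon 1 GAG (Glu): 30.2 per 1000.
Codon 2 CCC (Pro): 20.6 per 1000.
Codon 3 ACC (Thr): 27.9 per 1000.
Codon 4 ACA (Thr): 8.2 per 1000.
Codon 5 TTT (Phe): 33.0 per 1000.
Lowest frequency is 8.2 at codon 4.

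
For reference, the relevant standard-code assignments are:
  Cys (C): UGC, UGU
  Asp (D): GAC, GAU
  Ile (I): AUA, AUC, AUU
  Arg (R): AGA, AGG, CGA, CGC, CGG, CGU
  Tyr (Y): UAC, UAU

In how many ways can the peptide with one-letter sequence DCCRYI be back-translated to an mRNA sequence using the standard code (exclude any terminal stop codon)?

Asp: 2 codons.
Cys: 2 codons.
Cys: 2 codons.
Arg: 6 codons.
Tyr: 2 codons.
Ile: 3 codons.
2 × 2 × 2 × 6 × 2 × 3 = 288.

288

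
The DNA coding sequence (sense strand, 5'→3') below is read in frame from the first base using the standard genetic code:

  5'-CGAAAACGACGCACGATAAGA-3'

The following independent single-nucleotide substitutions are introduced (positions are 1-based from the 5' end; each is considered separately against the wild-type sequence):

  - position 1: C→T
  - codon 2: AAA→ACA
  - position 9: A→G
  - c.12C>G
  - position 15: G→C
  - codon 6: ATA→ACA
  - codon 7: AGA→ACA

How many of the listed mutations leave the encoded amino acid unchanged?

3

Codon 1: CGA (Arg) → TGA (Stop) — nonsense.
Codon 2: AAA (Lys) → ACA (Thr) — missense.
Codon 3: CGA (Arg) → CGG (Arg) — synonymous.
Codon 4: CGC (Arg) → CGG (Arg) — synonymous.
Codon 5: ACG (Thr) → ACC (Thr) — synonymous.
Codon 6: ATA (Ile) → ACA (Thr) — missense.
Codon 7: AGA (Arg) → ACA (Thr) — missense.
Synonymous: 3 of 7.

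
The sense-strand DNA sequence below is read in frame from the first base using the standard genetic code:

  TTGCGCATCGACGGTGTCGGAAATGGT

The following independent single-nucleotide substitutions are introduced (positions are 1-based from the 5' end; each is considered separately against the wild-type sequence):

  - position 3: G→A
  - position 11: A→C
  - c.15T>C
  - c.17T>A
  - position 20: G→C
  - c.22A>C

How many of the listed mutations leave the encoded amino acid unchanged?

Codon 1: TTG (Leu) → TTA (Leu) — synonymous.
Codon 4: GAC (Asp) → GCC (Ala) — missense.
Codon 5: GGT (Gly) → GGC (Gly) — synonymous.
Codon 6: GTC (Val) → GAC (Asp) — missense.
Codon 7: GGA (Gly) → GCA (Ala) — missense.
Codon 8: AAT (Asn) → CAT (His) — missense.
Synonymous: 2 of 6.

2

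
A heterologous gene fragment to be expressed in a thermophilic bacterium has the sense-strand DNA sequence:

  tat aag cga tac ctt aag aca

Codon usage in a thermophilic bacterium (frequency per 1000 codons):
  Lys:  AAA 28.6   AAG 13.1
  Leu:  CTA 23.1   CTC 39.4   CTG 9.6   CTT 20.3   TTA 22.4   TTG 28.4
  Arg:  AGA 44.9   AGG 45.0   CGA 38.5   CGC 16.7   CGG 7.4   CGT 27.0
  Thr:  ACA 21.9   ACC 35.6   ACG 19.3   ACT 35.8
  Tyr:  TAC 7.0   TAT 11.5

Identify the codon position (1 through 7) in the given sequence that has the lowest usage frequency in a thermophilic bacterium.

4

Codon 1 TAT (Tyr): 11.5 per 1000.
Codon 2 AAG (Lys): 13.1 per 1000.
Codon 3 CGA (Arg): 38.5 per 1000.
Codon 4 TAC (Tyr): 7.0 per 1000.
Codon 5 CTT (Leu): 20.3 per 1000.
Codon 6 AAG (Lys): 13.1 per 1000.
Codon 7 ACA (Thr): 21.9 per 1000.
Lowest frequency is 7.0 at codon 4.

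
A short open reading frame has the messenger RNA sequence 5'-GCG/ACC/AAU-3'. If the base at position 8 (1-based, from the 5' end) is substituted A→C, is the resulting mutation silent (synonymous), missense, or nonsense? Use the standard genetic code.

missense

Position 8 falls in codon 3: AAU → Asn.
After the substitution the codon is ACU → Thr.
Asn ≠ Thr, so this is a missense mutation.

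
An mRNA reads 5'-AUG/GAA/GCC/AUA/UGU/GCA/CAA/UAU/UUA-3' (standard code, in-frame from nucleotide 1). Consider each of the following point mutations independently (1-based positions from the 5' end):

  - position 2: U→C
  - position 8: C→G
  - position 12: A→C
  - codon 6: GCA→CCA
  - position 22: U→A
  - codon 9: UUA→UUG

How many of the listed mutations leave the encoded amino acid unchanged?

2

Codon 1: AUG (Met) → ACG (Thr) — missense.
Codon 3: GCC (Ala) → GGC (Gly) — missense.
Codon 4: AUA (Ile) → AUC (Ile) — synonymous.
Codon 6: GCA (Ala) → CCA (Pro) — missense.
Codon 8: UAU (Tyr) → AAU (Asn) — missense.
Codon 9: UUA (Leu) → UUG (Leu) — synonymous.
Synonymous: 2 of 6.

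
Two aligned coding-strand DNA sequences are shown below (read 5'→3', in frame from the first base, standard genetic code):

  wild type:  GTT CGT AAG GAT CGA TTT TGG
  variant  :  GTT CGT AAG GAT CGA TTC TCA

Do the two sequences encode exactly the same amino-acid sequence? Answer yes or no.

no

Codon 1: GTT Val / GTT Val — identical.
Codon 2: CGT Arg / CGT Arg — identical.
Codon 3: AAG Lys / AAG Lys — identical.
Codon 4: GAT Asp / GAT Asp — identical.
Codon 5: CGA Arg / CGA Arg — identical.
Codon 6: TTT Phe / TTC Phe — synonymous.
Codon 7: TGG Trp / TCA Ser — nonsynonymous.
Nonsynonymous differences: 1 → different protein.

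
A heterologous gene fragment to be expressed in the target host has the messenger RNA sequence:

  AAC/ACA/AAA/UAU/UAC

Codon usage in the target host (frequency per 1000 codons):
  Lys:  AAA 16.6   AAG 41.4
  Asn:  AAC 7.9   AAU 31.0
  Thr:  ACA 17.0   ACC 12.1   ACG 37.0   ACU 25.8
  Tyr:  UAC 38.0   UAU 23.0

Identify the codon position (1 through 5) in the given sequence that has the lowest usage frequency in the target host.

Codon 1 AAC (Asn): 7.9 per 1000.
Codon 2 ACA (Thr): 17.0 per 1000.
Codon 3 AAA (Lys): 16.6 per 1000.
Codon 4 UAU (Tyr): 23.0 per 1000.
Codon 5 UAC (Tyr): 38.0 per 1000.
Lowest frequency is 7.9 at codon 1.

1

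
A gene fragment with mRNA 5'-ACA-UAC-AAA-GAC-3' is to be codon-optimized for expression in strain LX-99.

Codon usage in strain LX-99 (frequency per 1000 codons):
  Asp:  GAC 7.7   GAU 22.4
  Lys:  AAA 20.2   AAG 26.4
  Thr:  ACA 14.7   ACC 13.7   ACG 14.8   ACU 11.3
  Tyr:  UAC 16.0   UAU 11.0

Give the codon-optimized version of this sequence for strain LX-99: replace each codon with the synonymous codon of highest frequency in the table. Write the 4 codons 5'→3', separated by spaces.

Codon 1 (Thr): best is ACG at 14.8.
Codon 2 (Tyr): best is UAC at 16.0.
Codon 3 (Lys): best is AAG at 26.4.
Codon 4 (Asp): best is GAU at 22.4.

ACG UAC AAG GAU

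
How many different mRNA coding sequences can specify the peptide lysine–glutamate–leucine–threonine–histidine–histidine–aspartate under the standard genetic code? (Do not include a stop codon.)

768

Lys: 2 codons.
Glu: 2 codons.
Leu: 6 codons.
Thr: 4 codons.
His: 2 codons.
His: 2 codons.
Asp: 2 codons.
2 × 2 × 6 × 4 × 2 × 2 × 2 = 768.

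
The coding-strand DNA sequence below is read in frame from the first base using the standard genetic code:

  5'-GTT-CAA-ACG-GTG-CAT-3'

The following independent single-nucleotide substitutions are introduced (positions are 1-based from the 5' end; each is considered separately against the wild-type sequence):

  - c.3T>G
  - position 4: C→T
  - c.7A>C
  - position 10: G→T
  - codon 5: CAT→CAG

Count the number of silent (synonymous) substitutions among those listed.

1

Codon 1: GTT (Val) → GTG (Val) — synonymous.
Codon 2: CAA (Gln) → TAA (Stop) — nonsense.
Codon 3: ACG (Thr) → CCG (Pro) — missense.
Codon 4: GTG (Val) → TTG (Leu) — missense.
Codon 5: CAT (His) → CAG (Gln) — missense.
Synonymous: 1 of 5.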